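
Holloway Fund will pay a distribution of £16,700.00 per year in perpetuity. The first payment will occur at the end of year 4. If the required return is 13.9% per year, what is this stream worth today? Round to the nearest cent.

Value at end of year 3: C / r = £16,700.00 / 0.139 = £120,143.8849
Discount to today: PV = £120,143.8849 / (1 + 0.139)^3 = £120,143.8849 / 1.477649 = £81,307.48

£81307.48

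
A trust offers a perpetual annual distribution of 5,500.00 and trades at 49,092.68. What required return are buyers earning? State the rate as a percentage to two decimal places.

P = C/r ⇒ r = C/P = 5,500.00/49,092.68 = 0.112033

11.20%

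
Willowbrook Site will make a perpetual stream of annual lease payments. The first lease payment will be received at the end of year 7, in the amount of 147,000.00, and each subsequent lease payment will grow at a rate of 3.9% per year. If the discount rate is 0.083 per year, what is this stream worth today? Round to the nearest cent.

Value at end of year 6: C₁ / (r − g) = 147,000.00 / (0.083 − 0.039) = 3,340,909.0909
Discount to today: PV = 3,340,909.0909 / (1 + 0.083)^6 = 3,340,909.0909 / 1.613507 = 2,070,589.08

2070589.08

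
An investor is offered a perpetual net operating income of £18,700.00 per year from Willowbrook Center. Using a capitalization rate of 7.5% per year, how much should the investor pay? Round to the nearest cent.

Level perpetuity: PV = C / r = £18,700.00 / 0.075 = £249,333.33

£249333.33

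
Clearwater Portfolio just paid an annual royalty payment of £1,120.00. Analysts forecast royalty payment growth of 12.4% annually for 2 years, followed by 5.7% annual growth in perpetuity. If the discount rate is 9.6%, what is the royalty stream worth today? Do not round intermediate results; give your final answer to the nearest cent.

£34252.23

D_1 = 1258.88000
D_2 = 1414.98112
Terminal value at year 2: TV = D_2×(1+g_2)/(r−g_2) = 1495.63504/0.039 = 38349.61651
P_0 = D_1/(1+r)^1 + D_2/(1+r)^2 + TV/(1+r)^2
    = 1148.61314 + 1177.95727 + 31925.66242 = 34252.23283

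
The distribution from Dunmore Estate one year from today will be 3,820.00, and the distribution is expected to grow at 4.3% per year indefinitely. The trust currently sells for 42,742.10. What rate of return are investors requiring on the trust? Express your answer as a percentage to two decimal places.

P = D₁/(r − g) ⇒ r = D₁/P + g = 3,820.0000/42,742.10 + 0.043 = 0.089373 + 0.043 = 0.132373

13.24%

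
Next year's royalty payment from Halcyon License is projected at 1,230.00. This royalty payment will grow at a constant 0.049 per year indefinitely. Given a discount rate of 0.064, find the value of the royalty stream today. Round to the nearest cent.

82000.00

Growing perpetuity: P = D₁ / (r − g) = 1,230.0000 / (0.064 − 0.049) = 82,000.00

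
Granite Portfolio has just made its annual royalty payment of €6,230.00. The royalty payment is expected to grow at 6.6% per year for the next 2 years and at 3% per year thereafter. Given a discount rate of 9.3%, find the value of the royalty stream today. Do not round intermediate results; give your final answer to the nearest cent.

€108887.61

D_1 = 6641.18000
D_2 = 7079.49788
Terminal value at year 2: TV = D_2×(1+g_2)/(r−g_2) = 7291.88282/0.063 = 115744.17169
P_0 = D_1/(1+r)^1 + D_2/(1+r)^2 + TV/(1+r)^2
    = 6076.10247 + 5926.00662 + 96885.50502 = 108887.61411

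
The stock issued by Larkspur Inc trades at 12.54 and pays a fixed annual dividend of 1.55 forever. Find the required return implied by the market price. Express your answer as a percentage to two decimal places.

P = C/r ⇒ r = C/P = 1.55/12.54 = 0.123604

12.36%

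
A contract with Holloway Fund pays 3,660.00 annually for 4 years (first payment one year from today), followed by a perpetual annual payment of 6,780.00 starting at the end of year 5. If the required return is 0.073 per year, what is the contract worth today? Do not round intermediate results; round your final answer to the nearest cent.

PV of 4-year annuity: 3,660.00 × [1 − (1+0.073)^−4] / 0.073 = 12313.69327
Perpetuity value at year 4: 6,780.00 / 0.073 = 92876.71233
PV of perpetuity: 92876.71233 / (1+0.073)^4 = 70066.10021
Total PV = 12313.69327 + 70066.10021 = 82379.79348

82379.79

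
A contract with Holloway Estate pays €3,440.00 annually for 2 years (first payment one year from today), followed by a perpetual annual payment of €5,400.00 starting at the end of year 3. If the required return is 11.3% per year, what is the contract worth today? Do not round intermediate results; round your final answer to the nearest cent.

€44444.39

PV of 2-year annuity: €3,440.00 × [1 − (1+0.113)^−2] / 0.113 = 5867.69608
Perpetuity value at year 2: €5,400.00 / 0.113 = 47787.61062
PV of perpetuity: 47787.61062 / (1+0.113)^2 = 38576.69236
Total PV = 5867.69608 + 38576.69236 = 44444.38844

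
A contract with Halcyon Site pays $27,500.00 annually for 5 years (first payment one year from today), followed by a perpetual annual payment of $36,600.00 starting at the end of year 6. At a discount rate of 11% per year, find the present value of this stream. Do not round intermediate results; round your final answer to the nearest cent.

PV of 5-year annuity: $27,500.00 × [1 − (1+0.11)^−5] / 0.11 = 101637.16799
Perpetuity value at year 5: $36,600.00 / 0.11 = 332727.27273
PV of perpetuity: 332727.27273 / (1+0.11)^5 = 197457.44188
Total PV = 101637.16799 + 197457.44188 = 299094.60987

$299094.61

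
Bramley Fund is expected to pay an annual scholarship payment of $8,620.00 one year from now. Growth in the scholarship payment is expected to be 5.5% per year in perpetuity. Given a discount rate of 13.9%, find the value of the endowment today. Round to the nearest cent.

$102619.05

Growing perpetuity: P = D₁ / (r − g) = $8,620.0000 / (0.139 − 0.055) = $102,619.05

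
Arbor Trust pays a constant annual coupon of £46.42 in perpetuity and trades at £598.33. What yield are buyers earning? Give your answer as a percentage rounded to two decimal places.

7.76%

P = C/r ⇒ r = C/P = £46.42/£598.33 = 0.077583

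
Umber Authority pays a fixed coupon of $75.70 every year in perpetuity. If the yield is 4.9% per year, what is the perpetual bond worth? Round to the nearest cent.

Level perpetuity: PV = C / r = $75.70 / 0.049 = $1,544.90

$1544.90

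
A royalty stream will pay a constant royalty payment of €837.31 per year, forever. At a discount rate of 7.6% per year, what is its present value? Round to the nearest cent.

Level perpetuity: PV = C / r = €837.31 / 0.076 = €11,017.24

€11017.24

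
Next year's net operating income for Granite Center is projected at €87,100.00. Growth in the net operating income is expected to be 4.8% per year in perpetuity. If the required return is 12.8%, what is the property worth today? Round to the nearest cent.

Growing perpetuity: P = D₁ / (r − g) = €87,100.0000 / (0.128 − 0.048) = €1,088,750.00

€1088750.00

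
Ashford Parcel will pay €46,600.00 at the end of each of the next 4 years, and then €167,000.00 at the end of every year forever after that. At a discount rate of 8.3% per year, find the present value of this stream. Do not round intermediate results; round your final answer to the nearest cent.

€1615916.61

PV of 4-year annuity: €46,600.00 × [1 − (1+0.083)^−4] / 0.083 = 153320.03210
Perpetuity value at year 4: €167,000.00 / 0.083 = 2012048.19277
PV of perpetuity: 2012048.19277 / (1+0.083)^4 = 1462596.57560
Total PV = 153320.03210 + 1462596.57560 = 1615916.60770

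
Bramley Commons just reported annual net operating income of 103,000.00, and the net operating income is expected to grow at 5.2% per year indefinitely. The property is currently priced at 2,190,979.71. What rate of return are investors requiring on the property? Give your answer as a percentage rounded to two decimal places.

D₁ = 103,000.00 × 1.052 = 108,356.0000
P = D₁/(r − g) ⇒ r = D₁/P + g = 108,356.0000/2,190,979.71 + 0.052 = 0.049456 + 0.052 = 0.101456

10.15%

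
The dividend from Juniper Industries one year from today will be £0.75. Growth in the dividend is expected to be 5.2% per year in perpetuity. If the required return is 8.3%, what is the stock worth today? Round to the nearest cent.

Growing perpetuity: P = D₁ / (r − g) = £0.7500 / (0.083 − 0.052) = £24.19

£24.19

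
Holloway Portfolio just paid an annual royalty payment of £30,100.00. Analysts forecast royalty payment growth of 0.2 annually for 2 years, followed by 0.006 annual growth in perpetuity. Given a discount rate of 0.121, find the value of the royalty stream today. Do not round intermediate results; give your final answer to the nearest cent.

D_1 = 36120.00000
D_2 = 43344.00000
Terminal value at year 2: TV = D_2×(1+g_2)/(r−g_2) = 43604.06400/0.115 = 379165.77391
P_0 = D_1/(1+r)^1 + D_2/(1+r)^2 + TV/(1+r)^2
    = 32221.23104 + 34491.95116 + 301729.59016 = 368442.77237

£368442.77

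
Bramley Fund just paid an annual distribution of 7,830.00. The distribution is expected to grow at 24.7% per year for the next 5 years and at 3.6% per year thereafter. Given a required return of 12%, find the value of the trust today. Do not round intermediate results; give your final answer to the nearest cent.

D_1 = 9764.01000
D_2 = 12175.72047
D_3 = 15183.12343
D_4 = 18933.35491
D_5 = 23609.89358
Terminal value at year 5: TV = D_5×(1+g_2)/(r−g_2) = 24459.84974/0.084 = 291188.68743
P_0 = D_1/(1+r)^1 + D_2/(1+r)^2 + D_3/(1+r)^3 + D_4/(1+r)^4 + D_5/(1+r)^5 + TV/(1+r)^5
    = 8717.86607 + 9706.40981 + 10807.04735 + 12032.48933 + 13396.88768 + 165228.28133 = 219888.98158

219888.98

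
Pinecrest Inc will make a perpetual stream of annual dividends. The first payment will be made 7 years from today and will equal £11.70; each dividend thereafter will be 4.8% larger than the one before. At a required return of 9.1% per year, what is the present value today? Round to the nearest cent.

£161.35

Value at end of year 6: C₁ / (r − g) = £11.70 / (0.091 − 0.048) = £272.0930
Discount to today: PV = £272.0930 / (1 + 0.091)^6 = £272.0930 / 1.686353 = £161.35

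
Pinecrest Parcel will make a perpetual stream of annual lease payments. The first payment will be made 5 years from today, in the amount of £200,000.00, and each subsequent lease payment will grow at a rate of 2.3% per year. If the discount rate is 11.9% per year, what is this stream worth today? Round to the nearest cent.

£1328735.13

Value at end of year 4: C₁ / (r − g) = £200,000.00 / (0.119 − 0.023) = £2,083,333.3333
Discount to today: PV = £2,083,333.3333 / (1 + 0.119)^4 = £2,083,333.3333 / 1.567907 = £1,328,735.13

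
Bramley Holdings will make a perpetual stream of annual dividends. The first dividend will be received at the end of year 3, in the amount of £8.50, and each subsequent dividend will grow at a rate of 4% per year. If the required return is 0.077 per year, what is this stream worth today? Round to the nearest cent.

£198.05

Value at end of year 2: C₁ / (r − g) = £8.50 / (0.077 − 0.04) = £229.7297
Discount to today: PV = £229.7297 / (1 + 0.077)^2 = £229.7297 / 1.159929 = £198.05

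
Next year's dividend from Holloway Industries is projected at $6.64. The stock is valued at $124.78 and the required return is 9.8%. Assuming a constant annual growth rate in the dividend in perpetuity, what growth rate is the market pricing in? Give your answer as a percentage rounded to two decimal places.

P = D₁/(r−g) ⇒ g = r − D₁/P = 0.098 − $6.64/$124.78 = 0.044786

4.48%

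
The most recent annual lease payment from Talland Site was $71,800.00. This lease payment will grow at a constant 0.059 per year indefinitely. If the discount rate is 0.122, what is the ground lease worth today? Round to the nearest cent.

D₁ = D₀ × (1 + g) = $71,800.00 × 1.059 = $76,036.2000
Growing perpetuity: P = D₁ / (r − g) = $76,036.2000 / (0.122 − 0.059) = $1,206,923.81

$1206923.81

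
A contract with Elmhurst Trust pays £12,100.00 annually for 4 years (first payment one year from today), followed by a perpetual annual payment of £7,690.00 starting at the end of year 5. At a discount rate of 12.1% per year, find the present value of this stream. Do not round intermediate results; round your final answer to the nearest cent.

PV of 4-year annuity: £12,100.00 × [1 − (1+0.121)^−4] / 0.121 = 36674.65717
Perpetuity value at year 4: £7,690.00 / 0.121 = 63553.71901
PV of perpetuity: 63553.71901 / (1+0.121)^4 = 40245.61044
Total PV = 36674.65717 + 40245.61044 = 76920.26761

£76920.27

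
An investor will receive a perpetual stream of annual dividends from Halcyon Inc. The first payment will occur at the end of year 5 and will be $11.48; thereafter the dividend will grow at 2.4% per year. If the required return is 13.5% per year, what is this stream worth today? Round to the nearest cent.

$62.32

Value at end of year 4: C₁ / (r − g) = $11.48 / (0.135 − 0.024) = $103.4234
Discount to today: PV = $103.4234 / (1 + 0.135)^4 = $103.4234 / 1.659524 = $62.32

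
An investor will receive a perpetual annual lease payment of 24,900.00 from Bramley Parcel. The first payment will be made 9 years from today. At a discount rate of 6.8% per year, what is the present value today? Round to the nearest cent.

Value at end of year 8: C / r = 24,900.00 / 0.068 = 366,176.4706
Discount to today: PV = 366,176.4706 / (1 + 0.068)^8 = 366,176.4706 / 1.692661 = 216,331.82

216331.82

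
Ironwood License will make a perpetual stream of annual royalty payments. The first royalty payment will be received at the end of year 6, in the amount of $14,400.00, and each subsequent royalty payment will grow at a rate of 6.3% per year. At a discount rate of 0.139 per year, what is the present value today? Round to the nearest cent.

$98839.44

Value at end of year 5: C₁ / (r − g) = $14,400.00 / (0.139 − 0.063) = $189,473.6842
Discount to today: PV = $189,473.6842 / (1 + 0.139)^5 = $189,473.6842 / 1.916985 = $98,839.44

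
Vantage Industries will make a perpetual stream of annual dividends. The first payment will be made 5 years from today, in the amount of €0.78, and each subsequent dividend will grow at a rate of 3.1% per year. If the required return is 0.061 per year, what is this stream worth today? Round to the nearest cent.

Value at end of year 4: C₁ / (r − g) = €0.78 / (0.061 − 0.031) = €26.0000
Discount to today: PV = €26.0000 / (1 + 0.061)^4 = €26.0000 / 1.267248 = €20.52

€20.52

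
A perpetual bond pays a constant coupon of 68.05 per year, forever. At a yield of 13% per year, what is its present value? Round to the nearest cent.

523.46

Level perpetuity: PV = C / r = 68.05 / 0.13 = 523.46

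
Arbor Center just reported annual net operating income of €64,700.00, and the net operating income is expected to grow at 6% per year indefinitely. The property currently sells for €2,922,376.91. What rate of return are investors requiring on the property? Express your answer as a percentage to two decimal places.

D₁ = €64,700.00 × 1.06 = €68,582.0000
P = D₁/(r − g) ⇒ r = D₁/P + g = €68,582.0000/€2,922,376.91 + 0.06 = 0.023468 + 0.06 = 0.083468

8.35%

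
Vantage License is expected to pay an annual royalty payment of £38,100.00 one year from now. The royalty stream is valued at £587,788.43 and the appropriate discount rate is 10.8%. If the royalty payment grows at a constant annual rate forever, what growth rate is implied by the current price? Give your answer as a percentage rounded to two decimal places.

4.32%

P = D₁/(r−g) ⇒ g = r − D₁/P = 0.108 − £38,100.00/£587,788.43 = 0.043181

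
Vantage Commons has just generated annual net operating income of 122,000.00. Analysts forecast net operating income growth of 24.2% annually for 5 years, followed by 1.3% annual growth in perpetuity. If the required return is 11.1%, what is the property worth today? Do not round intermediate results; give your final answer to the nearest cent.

3064661.95

D_1 = 151524.00000
D_2 = 188192.80800
D_3 = 233735.46754
D_4 = 290299.45068
D_5 = 360551.91774
Terminal value at year 5: TV = D_5×(1+g_2)/(r−g_2) = 365239.09267/0.098 = 3726929.51709
P_0 = D_1/(1+r)^1 + D_2/(1+r)^2 + D_3/(1+r)^3 + D_4/(1+r)^4 + D_5/(1+r)^5 + TV/(1+r)^5
    = 136385.23852 + 152466.66629 + 170444.28401 + 190541.67483 + 213008.78500 + 2201815.29804 = 3064661.94669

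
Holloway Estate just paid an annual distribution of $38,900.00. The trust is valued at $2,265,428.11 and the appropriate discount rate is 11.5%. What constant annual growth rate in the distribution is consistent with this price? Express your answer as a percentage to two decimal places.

P = D₀(1+g)/(r−g) ⇒ P(r−g) = D₀(1+g) ⇒ g(P+D₀) = P·r − D₀
g = (P·r − D₀)/(P + D₀) = ($2,265,428.11×0.115 − $38,900.00) / ($2,265,428.11 + $38,900.00) = 0.096177

9.62%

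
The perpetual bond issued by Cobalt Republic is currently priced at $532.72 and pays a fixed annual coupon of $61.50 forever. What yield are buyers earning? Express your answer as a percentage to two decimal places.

11.54%

P = C/r ⇒ r = C/P = $61.50/$532.72 = 0.115445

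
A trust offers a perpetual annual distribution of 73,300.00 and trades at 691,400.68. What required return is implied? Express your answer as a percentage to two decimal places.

10.60%

P = C/r ⇒ r = C/P = 73,300.00/691,400.68 = 0.106017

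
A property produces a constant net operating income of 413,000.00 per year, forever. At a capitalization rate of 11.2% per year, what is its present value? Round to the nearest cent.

Level perpetuity: PV = C / r = 413,000.00 / 0.112 = 3,687,500.00

3687500.00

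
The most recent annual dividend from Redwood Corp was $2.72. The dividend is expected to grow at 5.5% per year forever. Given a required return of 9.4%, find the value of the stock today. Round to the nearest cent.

D₁ = D₀ × (1 + g) = $2.72 × 1.055 = $2.8696
Growing perpetuity: P = D₁ / (r − g) = $2.8696 / (0.094 − 0.055) = $73.58

$73.58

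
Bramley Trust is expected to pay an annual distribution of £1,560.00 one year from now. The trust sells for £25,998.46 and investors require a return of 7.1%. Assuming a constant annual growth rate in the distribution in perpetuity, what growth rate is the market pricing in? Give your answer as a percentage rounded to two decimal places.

P = D₁/(r−g) ⇒ g = r − D₁/P = 0.071 − £1,560.00/£25,998.46 = 0.010996

1.10%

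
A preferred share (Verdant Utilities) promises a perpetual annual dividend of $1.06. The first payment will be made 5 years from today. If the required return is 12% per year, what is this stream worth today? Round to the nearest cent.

Value at end of year 4: C / r = $1.06 / 0.12 = $8.8333
Discount to today: PV = $8.8333 / (1 + 0.12)^4 = $8.8333 / 1.573519 = $5.61

$5.61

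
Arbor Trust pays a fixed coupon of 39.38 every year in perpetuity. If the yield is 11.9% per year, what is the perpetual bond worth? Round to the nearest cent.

Level perpetuity: PV = C / r = 39.38 / 0.119 = 330.92

330.92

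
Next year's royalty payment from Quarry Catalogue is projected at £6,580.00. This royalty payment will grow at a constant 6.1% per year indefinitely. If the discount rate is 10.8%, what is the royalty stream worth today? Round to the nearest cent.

Growing perpetuity: P = D₁ / (r − g) = £6,580.0000 / (0.108 − 0.061) = £140,000.00

£140000.00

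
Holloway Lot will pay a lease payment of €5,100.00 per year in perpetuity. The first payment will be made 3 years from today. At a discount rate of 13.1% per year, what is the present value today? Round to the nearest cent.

€30435.03

Value at end of year 2: C / r = €5,100.00 / 0.131 = €38,931.2977
Discount to today: PV = €38,931.2977 / (1 + 0.131)^2 = €38,931.2977 / 1.279161 = €30,435.03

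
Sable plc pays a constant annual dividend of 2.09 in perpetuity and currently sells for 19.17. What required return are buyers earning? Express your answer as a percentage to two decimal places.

10.90%

P = C/r ⇒ r = C/P = 2.09/19.17 = 0.109025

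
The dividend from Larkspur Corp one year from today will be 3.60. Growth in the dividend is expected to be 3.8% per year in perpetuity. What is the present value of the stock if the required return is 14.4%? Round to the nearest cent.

33.96

Growing perpetuity: P = D₁ / (r − g) = 3.6000 / (0.144 − 0.038) = 33.96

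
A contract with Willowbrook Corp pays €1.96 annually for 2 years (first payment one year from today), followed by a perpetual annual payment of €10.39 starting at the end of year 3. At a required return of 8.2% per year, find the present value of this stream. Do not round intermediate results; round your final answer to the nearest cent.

PV of 2-year annuity: €1.96 × [1 − (1+0.082)^−2] / 0.082 = 3.48564
Perpetuity value at year 2: €10.39 / 0.082 = 126.70732
PV of perpetuity: 126.70732 / (1+0.082)^2 = 108.22988
Total PV = 3.48564 + 108.22988 = 111.71552

€111.72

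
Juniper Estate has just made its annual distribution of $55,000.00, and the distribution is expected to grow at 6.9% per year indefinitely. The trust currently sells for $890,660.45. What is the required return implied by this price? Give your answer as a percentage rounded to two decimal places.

D₁ = $55,000.00 × 1.069 = $58,795.0000
P = D₁/(r − g) ⇒ r = D₁/P + g = $58,795.0000/$890,660.45 + 0.069 = 0.066013 + 0.069 = 0.135013

13.50%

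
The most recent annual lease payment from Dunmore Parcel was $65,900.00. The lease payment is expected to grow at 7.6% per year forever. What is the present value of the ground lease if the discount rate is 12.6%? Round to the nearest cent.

D₁ = D₀ × (1 + g) = $65,900.00 × 1.076 = $70,908.4000
Growing perpetuity: P = D₁ / (r − g) = $70,908.4000 / (0.126 − 0.076) = $1,418,168.00

$1418168.00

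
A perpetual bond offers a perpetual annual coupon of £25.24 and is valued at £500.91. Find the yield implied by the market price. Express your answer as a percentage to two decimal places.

5.04%

P = C/r ⇒ r = C/P = £25.24/£500.91 = 0.050388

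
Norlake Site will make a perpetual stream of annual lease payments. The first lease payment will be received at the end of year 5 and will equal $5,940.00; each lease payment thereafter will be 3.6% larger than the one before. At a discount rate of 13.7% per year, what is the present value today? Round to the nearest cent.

$35190.32

Value at end of year 4: C₁ / (r − g) = $5,940.00 / (0.137 − 0.036) = $58,811.8812
Discount to today: PV = $58,811.8812 / (1 + 0.137)^4 = $58,811.8812 / 1.671252 = $35,190.32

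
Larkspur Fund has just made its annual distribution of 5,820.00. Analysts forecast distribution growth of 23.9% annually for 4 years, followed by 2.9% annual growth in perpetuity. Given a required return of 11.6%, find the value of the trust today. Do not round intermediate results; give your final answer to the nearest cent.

D_1 = 7210.98000
D_2 = 8934.40422
D_3 = 11069.72683
D_4 = 13715.39154
Terminal value at year 4: TV = D_4×(1+g_2)/(r−g_2) = 14113.13790/0.087 = 162219.97581
P_0 = D_1/(1+r)^1 + D_2/(1+r)^2 + D_3/(1+r)^3 + D_4/(1+r)^4 + TV/(1+r)^4
    = 6461.45161 + 7173.60085 + 7964.23965 + 8842.01875 + 104579.73906 = 135021.04993

135021.05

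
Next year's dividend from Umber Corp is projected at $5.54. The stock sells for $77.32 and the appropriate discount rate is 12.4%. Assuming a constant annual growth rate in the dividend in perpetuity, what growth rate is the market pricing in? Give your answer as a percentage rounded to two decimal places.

P = D₁/(r−g) ⇒ g = r − D₁/P = 0.124 − $5.54/$77.32 = 0.052350

5.23%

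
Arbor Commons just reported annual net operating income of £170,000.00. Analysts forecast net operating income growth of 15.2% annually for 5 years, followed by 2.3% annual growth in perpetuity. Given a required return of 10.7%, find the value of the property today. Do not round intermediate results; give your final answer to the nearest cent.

£3486243.37

D_1 = 195840.00000
D_2 = 225607.68000
D_3 = 259900.04736
D_4 = 299404.85456
D_5 = 344914.39245
Terminal value at year 5: TV = D_5×(1+g_2)/(r−g_2) = 352847.42348/0.084 = 4200564.56521
P_0 = D_1/(1+r)^1 + D_2/(1+r)^2 + D_3/(1+r)^3 + D_4/(1+r)^4 + D_5/(1+r)^5 + TV/(1+r)^5
    = 176910.56911 + 184102.05565 + 191585.87906 + 199373.92292 + 207478.55393 + 2526792.38896 = 3486243.36963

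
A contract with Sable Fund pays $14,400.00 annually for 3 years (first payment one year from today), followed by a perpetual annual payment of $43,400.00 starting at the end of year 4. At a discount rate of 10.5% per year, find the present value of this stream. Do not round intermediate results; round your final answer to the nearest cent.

PV of 3-year annuity: $14,400.00 × [1 − (1+0.105)^−3] / 0.105 = 35497.77786
Perpetuity value at year 3: $43,400.00 / 0.105 = 413333.33333
PV of perpetuity: 413333.33333 / (1+0.105)^3 = 306346.97507
Total PV = 35497.77786 + 306346.97507 = 341844.75293

$341844.75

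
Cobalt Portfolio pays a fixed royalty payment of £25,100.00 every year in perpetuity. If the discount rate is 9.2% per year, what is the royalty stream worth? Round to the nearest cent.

Level perpetuity: PV = C / r = £25,100.00 / 0.092 = £272,826.09

£272826.09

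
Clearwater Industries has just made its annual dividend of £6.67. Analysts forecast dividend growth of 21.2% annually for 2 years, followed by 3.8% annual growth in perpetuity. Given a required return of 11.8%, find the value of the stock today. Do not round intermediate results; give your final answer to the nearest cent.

D_1 = 8.08404
D_2 = 9.79786
Terminal value at year 2: TV = D_2×(1+g_2)/(r−g_2) = 10.17018/0.08 = 127.12719
P_0 = D_1/(1+r)^1 + D_2/(1+r)^2 + TV/(1+r)^2
    = 7.23081 + 7.83876 + 101.70793 = 116.77750

£116.78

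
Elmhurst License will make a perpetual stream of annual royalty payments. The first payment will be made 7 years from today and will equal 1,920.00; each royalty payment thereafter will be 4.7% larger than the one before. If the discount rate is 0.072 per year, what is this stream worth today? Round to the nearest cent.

Value at end of year 6: C₁ / (r − g) = 1,920.00 / (0.072 − 0.047) = 76,800.0000
Discount to today: PV = 76,800.0000 / (1 + 0.072)^6 = 76,800.0000 / 1.517640 = 50,604.89

50604.89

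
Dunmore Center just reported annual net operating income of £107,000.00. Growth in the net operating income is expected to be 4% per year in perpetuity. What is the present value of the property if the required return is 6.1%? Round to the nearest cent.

£5299047.62

D₁ = D₀ × (1 + g) = £107,000.00 × 1.04 = £111,280.0000
Growing perpetuity: P = D₁ / (r − g) = £111,280.0000 / (0.061 − 0.04) = £5,299,047.62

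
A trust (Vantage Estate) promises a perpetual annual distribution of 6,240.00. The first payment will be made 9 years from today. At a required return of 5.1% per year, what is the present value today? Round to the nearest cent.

82185.02

Value at end of year 8: C / r = 6,240.00 / 0.051 = 122,352.9412
Discount to today: PV = 122,352.9412 / (1 + 0.051)^8 = 122,352.9412 / 1.488750 = 82,185.02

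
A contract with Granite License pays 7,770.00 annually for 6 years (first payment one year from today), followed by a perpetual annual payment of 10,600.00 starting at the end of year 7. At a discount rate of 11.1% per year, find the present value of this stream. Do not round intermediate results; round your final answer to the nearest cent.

83557.48

PV of 6-year annuity: 7,770.00 × [1 − (1+0.111)^−6] / 0.111 = 32776.80166
Perpetuity value at year 6: 10,600.00 / 0.111 = 95495.49550
PV of perpetuity: 95495.49550 / (1+0.111)^6 = 50780.68241
Total PV = 32776.80166 + 50780.68241 = 83557.48408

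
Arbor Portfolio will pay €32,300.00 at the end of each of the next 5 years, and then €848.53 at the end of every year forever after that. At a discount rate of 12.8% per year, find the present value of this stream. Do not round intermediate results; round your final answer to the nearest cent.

PV of 5-year annuity: €32,300.00 × [1 − (1+0.128)^−5] / 0.128 = 114163.15626
Perpetuity value at year 5: €848.53 / 0.128 = 6629.14062
PV of perpetuity: 6629.14062 / (1+0.128)^5 = 3630.04270
Total PV = 114163.15626 + 3630.04270 = 117793.19896

€117793.20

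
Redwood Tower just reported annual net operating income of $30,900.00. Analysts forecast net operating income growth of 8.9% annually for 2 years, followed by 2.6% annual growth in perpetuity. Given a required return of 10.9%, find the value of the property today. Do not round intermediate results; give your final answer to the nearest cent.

D_1 = 33650.10000
D_2 = 36644.95890
Terminal value at year 2: TV = D_2×(1+g_2)/(r−g_2) = 37597.72783/0.083 = 452984.67267
P_0 = D_1/(1+r)^1 + D_2/(1+r)^2 + TV/(1+r)^2
    = 30342.74121 + 29795.53217 + 368315.85549 = 428454.12887

$428454.13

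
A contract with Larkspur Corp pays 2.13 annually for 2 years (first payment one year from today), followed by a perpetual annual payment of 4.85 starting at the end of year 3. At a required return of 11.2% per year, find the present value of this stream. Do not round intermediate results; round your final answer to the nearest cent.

38.66

PV of 2-year annuity: 2.13 × [1 − (1+0.112)^−2] / 0.112 = 3.63801
Perpetuity value at year 2: 4.85 / 0.112 = 43.30357
PV of perpetuity: 43.30357 / (1+0.112)^2 = 35.01984
Total PV = 3.63801 + 35.01984 = 38.65785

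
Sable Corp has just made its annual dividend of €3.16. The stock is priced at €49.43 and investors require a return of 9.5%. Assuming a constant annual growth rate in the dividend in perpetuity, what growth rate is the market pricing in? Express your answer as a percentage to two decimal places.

2.92%

P = D₀(1+g)/(r−g) ⇒ P(r−g) = D₀(1+g) ⇒ g(P+D₀) = P·r − D₀
g = (P·r − D₀)/(P + D₀) = (€49.43×0.095 − €3.16) / (€49.43 + €3.16) = 0.029204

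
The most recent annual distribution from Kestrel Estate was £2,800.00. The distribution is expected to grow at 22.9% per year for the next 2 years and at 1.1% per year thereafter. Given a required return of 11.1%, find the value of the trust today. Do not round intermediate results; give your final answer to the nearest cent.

£41164.31

D_1 = 3441.20000
D_2 = 4229.23480
Terminal value at year 2: TV = D_2×(1+g_2)/(r−g_2) = 4275.75638/0.1 = 42757.56383
P_0 = D_1/(1+r)^1 + D_2/(1+r)^2 + TV/(1+r)^2
    = 3097.38974 + 3426.36543 + 34640.55447 = 41164.30963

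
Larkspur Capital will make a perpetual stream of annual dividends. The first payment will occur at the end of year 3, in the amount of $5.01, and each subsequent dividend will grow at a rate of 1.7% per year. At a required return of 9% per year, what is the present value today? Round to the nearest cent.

Value at end of year 2: C₁ / (r − g) = $5.01 / (0.09 − 0.017) = $68.6301
Discount to today: PV = $68.6301 / (1 + 0.09)^2 = $68.6301 / 1.188100 = $57.76

$57.76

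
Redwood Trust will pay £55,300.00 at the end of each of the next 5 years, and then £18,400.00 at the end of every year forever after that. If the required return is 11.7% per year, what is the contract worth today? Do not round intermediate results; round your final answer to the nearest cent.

PV of 5-year annuity: £55,300.00 × [1 − (1+0.117)^−5] / 0.117 = 200834.58231
Perpetuity value at year 5: £18,400.00 / 0.117 = 157264.95726
PV of perpetuity: 157264.95726 / (1+0.117)^5 = 90441.15411
Total PV = 200834.58231 + 90441.15411 = 291275.73642

£291275.74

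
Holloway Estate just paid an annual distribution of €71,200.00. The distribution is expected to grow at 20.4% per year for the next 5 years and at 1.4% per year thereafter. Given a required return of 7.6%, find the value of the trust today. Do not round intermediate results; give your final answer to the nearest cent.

D_1 = 85724.80000
D_2 = 103212.65920
D_3 = 124268.04168
D_4 = 149618.72218
D_5 = 180140.94150
Terminal value at year 5: TV = D_5×(1+g_2)/(r−g_2) = 182662.91468/0.062 = 2946176.04330
P_0 = D_1/(1+r)^1 + D_2/(1+r)^2 + D_3/(1+r)^3 + D_4/(1+r)^4 + D_5/(1+r)^5 + TV/(1+r)^5
    = 79669.88848 + 89147.34733 + 99752.23623 + 111618.67325 + 124896.73104 + 2042665.89149 = 2547750.76781

€2547750.77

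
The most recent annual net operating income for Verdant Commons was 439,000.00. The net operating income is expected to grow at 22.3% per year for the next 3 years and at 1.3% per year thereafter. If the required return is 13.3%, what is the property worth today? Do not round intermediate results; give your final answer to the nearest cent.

6198567.39

D_1 = 536897.00000
D_2 = 656625.03100
D_3 = 803052.41291
Terminal value at year 3: TV = D_3×(1+g_2)/(r−g_2) = 813492.09428/0.12 = 6779100.78567
P_0 = D_1/(1+r)^1 + D_2/(1+r)^2 + D_3/(1+r)^3 + TV/(1+r)^3
    = 473872.02118 + 511514.10583 + 552146.29429 + 4661034.96764 = 6198567.38894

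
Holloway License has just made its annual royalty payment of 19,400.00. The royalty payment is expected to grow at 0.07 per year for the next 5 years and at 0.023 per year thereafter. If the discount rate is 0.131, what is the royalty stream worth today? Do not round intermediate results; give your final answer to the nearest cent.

D_1 = 20758.00000
D_2 = 22211.06000
D_3 = 23765.83420
D_4 = 25429.44259
D_5 = 27209.50358
Terminal value at year 5: TV = D_5×(1+g_2)/(r−g_2) = 27835.32216/0.108 = 257734.46442
P_0 = D_1/(1+r)^1 + D_2/(1+r)^2 + D_3/(1+r)^3 + D_4/(1+r)^4 + D_5/(1+r)^5 + TV/(1+r)^5
    = 18353.66932 + 17363.77203 + 16427.26444 + 15541.26697 + 14703.05540 + 139270.60813 = 221659.63630

221659.64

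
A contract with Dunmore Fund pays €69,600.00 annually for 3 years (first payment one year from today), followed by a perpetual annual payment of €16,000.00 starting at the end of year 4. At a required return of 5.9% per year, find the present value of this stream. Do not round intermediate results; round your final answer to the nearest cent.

€414725.37

PV of 3-year annuity: €69,600.00 × [1 − (1+0.059)^−3] / 0.059 = 186386.37623
Perpetuity value at year 3: €16,000.00 / 0.059 = 271186.44068
PV of perpetuity: 271186.44068 / (1+0.059)^3 = 228338.99787
Total PV = 186386.37623 + 228338.99787 = 414725.37410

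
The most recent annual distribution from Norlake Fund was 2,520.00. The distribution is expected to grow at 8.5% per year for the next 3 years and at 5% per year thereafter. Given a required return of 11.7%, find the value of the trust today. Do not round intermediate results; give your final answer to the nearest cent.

D_1 = 2734.20000
D_2 = 2966.60700
D_3 = 3218.76860
Terminal value at year 3: TV = D_3×(1+g_2)/(r−g_2) = 3379.70702/0.067 = 50443.38843
P_0 = D_1/(1+r)^1 + D_2/(1+r)^2 + D_3/(1+r)^3 + TV/(1+r)^3
    = 2447.80662 + 2377.68146 + 2309.56525 + 36194.67925 = 43329.73258

43329.73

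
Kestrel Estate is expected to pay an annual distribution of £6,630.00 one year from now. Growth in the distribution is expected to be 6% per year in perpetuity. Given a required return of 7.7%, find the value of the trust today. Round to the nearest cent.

£390000.00

Growing perpetuity: P = D₁ / (r − g) = £6,630.0000 / (0.077 − 0.06) = £390,000.00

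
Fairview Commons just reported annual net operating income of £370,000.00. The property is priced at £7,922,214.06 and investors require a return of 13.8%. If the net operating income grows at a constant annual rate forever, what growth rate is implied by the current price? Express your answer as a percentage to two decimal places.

8.72%

P = D₀(1+g)/(r−g) ⇒ P(r−g) = D₀(1+g) ⇒ g(P+D₀) = P·r − D₀
g = (P·r − D₀)/(P + D₀) = (£7,922,214.06×0.138 − £370,000.00) / (£7,922,214.06 + £370,000.00) = 0.087222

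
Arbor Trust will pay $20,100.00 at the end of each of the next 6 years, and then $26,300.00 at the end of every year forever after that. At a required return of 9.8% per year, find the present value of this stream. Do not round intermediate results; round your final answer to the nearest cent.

$241205.73

PV of 6-year annuity: $20,100.00 × [1 − (1+0.098)^−6] / 0.098 = 88056.21206
Perpetuity value at year 6: $26,300.00 / 0.098 = 268367.34694
PV of perpetuity: 268367.34694 / (1+0.098)^6 = 153149.51722
Total PV = 88056.21206 + 153149.51722 = 241205.72929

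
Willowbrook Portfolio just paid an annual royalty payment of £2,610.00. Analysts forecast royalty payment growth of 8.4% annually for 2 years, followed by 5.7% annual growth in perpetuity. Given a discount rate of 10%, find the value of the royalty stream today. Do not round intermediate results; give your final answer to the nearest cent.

£67411.28

D_1 = 2829.24000
D_2 = 3066.89616
Terminal value at year 2: TV = D_2×(1+g_2)/(r−g_2) = 3241.70924/0.043 = 75388.58700
P_0 = D_1/(1+r)^1 + D_2/(1+r)^2 + TV/(1+r)^2
    = 2572.03636 + 2534.62493 + 62304.61736 = 67411.27865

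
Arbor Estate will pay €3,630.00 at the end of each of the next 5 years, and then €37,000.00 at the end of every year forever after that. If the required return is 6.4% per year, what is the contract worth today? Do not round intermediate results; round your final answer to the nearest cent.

€439074.91

PV of 5-year annuity: €3,630.00 × [1 − (1+0.064)^−5] / 0.064 = 15125.91615
Perpetuity value at year 5: €37,000.00 / 0.064 = 578125.00000
PV of perpetuity: 578125.00000 / (1+0.064)^5 = 423948.99521
Total PV = 15125.91615 + 423948.99521 = 439074.91135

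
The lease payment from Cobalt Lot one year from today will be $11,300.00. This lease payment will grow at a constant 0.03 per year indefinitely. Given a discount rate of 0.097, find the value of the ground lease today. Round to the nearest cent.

$168656.72

Growing perpetuity: P = D₁ / (r − g) = $11,300.0000 / (0.097 − 0.03) = $168,656.72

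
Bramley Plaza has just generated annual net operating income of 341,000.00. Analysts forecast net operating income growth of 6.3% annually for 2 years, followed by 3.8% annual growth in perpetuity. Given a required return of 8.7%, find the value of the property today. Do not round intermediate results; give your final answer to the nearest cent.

7567750.52

D_1 = 362483.00000
D_2 = 385319.42900
Terminal value at year 2: TV = D_2×(1+g_2)/(r−g_2) = 399961.56730/0.049 = 8162480.96535
P_0 = D_1/(1+r)^1 + D_2/(1+r)^2 + TV/(1+r)^2
    = 333471.02116 + 326108.27552 + 6908171.22432 = 7567750.52100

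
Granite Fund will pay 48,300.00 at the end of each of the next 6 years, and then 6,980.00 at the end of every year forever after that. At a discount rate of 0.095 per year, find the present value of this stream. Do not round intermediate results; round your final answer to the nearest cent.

256100.87

PV of 6-year annuity: 48,300.00 × [1 − (1+0.095)^−6] / 0.095 = 213477.56565
Perpetuity value at year 6: 6,980.00 / 0.095 = 73473.68421
PV of perpetuity: 73473.68421 / (1+0.095)^6 = 42623.30309
Total PV = 213477.56565 + 42623.30309 = 256100.86874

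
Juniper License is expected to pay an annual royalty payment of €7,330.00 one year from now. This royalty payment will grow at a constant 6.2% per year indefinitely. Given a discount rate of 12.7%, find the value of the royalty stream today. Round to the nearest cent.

Growing perpetuity: P = D₁ / (r − g) = €7,330.0000 / (0.127 − 0.062) = €112,769.23

€112769.23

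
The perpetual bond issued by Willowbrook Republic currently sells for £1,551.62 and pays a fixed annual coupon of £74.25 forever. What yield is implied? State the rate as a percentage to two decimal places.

4.79%

P = C/r ⇒ r = C/P = £74.25/£1,551.62 = 0.047853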